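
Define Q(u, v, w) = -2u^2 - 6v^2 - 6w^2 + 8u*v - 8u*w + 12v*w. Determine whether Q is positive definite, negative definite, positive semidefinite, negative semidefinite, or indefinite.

indefinite

Write A = [[-2, 4, -4], [4, -6, 6], [-4, 6, -6]].
Applying the same elementary operations to the rows and columns of A produces a congruent diagonal matrix with entries -2, 2, 0.
So there are 1 positive, 1 negative, 1 zero pivots.
Hence Q is indefinite.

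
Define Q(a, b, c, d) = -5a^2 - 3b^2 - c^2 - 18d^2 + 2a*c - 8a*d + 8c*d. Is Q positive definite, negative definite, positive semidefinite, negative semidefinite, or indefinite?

negative definite

The symmetric matrix of Q is A = [[-5, 0, 1, -4], [0, -3, 0, 0], [1, 0, -1, 4], [-4, 0, 4, -18]].
Leading principal minors: Δ_1 = -5, Δ_2 = 15, Δ_3 = -12, Δ_4 = 24.
The signs alternate starting with Δ_1 < 0, so by Sylvester's criterion Q is negative definite.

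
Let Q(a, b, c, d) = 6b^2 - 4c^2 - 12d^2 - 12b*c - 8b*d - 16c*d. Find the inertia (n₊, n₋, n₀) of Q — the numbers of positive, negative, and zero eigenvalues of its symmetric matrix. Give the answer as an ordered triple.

(1, 2, 1)

The symmetric matrix is A = [[0, 0, 0, 0], [0, 6, -6, -4], [0, -6, -4, -8], [0, -4, -8, -12]].
Applying the same elementary operations to the rows and columns of A produces a congruent diagonal matrix with entries 0, 6, -10, -4/15.
That gives 1 positive, 2 negative, 1 zero pivots.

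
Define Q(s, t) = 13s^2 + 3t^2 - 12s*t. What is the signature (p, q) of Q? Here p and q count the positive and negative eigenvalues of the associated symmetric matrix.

The symmetric matrix is A = [[13, -6], [-6, 3]].
An LDLᵀ factorisation of A has diagonal entries 13, 3/13.
Counting signs: 2 positive.

(2, 0)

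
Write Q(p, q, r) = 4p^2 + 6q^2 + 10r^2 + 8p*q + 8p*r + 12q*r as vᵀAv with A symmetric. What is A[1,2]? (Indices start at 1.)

The coefficient of p·q in Q is 8. For a symmetric A this equals A[1,2] + A[2,1] = 2·A[1,2].
So A[1,2] = 8/2 = 4.

4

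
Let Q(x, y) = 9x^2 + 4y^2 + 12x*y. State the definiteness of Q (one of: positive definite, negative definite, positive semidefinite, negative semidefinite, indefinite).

positive semidefinite

The symmetric matrix is A = [[9, 6], [6, 4]].
Symmetric row and column elimination reduces A to a congruent diagonal form with pivots 9, 0.
So there are 1 positive, 1 zero pivots.
Hence Q is positive semidefinite.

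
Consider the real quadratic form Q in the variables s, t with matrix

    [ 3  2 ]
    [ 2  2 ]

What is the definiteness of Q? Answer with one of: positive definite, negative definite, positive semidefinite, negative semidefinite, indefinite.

For the 2×2 matrix [[3, 2], [2, 2]]: det = 3·2 − (2)² = 2, trace = 5.
det > 0 so both eigenvalues share the sign of the trace; trace = 5 > 0 ⇒ both positive.

positive definite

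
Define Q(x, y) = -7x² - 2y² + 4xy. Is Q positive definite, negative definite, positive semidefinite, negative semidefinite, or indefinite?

The symmetric matrix of Q is [[-7, 2], [2, -2]].
For the 2×2 matrix [[-7, 2], [2, -2]]: det = -7·-2 − (2)² = 10, trace = -9.
det > 0 so both eigenvalues share the sign of the trace; trace = -9 < 0 ⇒ both negative.

negative definite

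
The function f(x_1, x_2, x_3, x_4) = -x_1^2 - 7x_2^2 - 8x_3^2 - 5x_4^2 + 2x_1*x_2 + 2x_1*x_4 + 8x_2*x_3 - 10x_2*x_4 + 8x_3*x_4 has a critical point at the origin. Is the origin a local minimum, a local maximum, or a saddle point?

The Hessian at the origin is H = [[-2, 2, 0, 2], [2, -14, 8, -10], [0, 8, -16, 8], [2, -10, 8, -10]].
Applying the same elementary operations to the rows and columns of H produces a congruent diagonal matrix with entries -2, -12, -32/3, -2.
Counting signs: 4 negative.
H is negative definite, so the origin is a strict local maximum.

local maximum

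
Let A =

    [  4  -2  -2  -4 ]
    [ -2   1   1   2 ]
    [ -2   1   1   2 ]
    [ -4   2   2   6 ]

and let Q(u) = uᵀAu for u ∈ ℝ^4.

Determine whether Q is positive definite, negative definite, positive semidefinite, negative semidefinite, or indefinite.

positive semidefinite

Applying the same elementary operations to the rows and columns of A produces a congruent diagonal matrix with entries 4, 0, 0, 2.
Counting signs: 2 positive, 2 zero.
Hence Q is positive semidefinite.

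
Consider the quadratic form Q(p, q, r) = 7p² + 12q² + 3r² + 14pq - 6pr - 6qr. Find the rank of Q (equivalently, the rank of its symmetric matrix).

Write A = [[7, 7, -3], [7, 12, -3], [-3, -3, 3]].
Row-reducing A symmetrically gives the diagonal entries 7, 5, 12/7.
So there are 3 positive pivots.
The rank is the number of nonzero pivots: 3.

3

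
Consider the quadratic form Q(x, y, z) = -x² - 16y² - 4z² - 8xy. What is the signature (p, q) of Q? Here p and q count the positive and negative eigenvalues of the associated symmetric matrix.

Write A = [[-1, -4, 0], [-4, -16, 0], [0, 0, -4]].
Symmetric row and column elimination reduces A to a congruent diagonal form with pivots -1, 0, -4.
That gives 2 negative, 1 zero pivots.

(0, 2)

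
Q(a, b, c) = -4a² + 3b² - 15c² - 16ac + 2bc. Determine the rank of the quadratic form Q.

3

The symmetric matrix is A = [[-4, 0, -8], [0, 3, 1], [-8, 1, -15]].
Applying the same elementary operations to the rows and columns of A produces a congruent diagonal matrix with entries -4, 3, 2/3.
So there are 2 positive, 1 negative pivots.
The rank is the number of nonzero pivots: 3.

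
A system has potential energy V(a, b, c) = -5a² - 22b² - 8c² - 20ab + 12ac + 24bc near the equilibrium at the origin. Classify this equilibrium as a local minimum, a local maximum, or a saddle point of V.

local maximum

The Hessian at the origin is H = [[-10, -20, 12], [-20, -44, 24], [12, 24, -16]].
Congruent diagonalization of H (simultaneous row and column reduction) yields pivots -10, -4, -8/5.
That gives 3 negative pivots.
H is negative definite, so the origin is a strict local maximum.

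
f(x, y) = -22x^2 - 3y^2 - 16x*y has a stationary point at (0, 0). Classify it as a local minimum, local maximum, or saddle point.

The Hessian at the origin is H = [[-44, -16], [-16, -6]].
det H = -44·-6 − (-16)² = 8 > 0 and H[1,1] = -44 < 0, so H is negative definite.
Therefore the origin is a local maximum.

local maximum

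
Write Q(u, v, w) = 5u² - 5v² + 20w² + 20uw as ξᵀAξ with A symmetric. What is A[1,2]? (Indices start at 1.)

The coefficient of u·v in Q is 0. For a symmetric A this equals A[1,2] + A[2,1] = 2·A[1,2].
So A[1,2] = 0/2 = 0.

0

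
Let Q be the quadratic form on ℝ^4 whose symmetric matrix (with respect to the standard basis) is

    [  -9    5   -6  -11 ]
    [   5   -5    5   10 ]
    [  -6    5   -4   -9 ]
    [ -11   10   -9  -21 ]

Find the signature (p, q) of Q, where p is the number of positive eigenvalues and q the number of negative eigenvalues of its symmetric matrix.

(1, 3)

An LDLᵀ factorisation of A has diagonal entries -9, -20/9, 5/4, -2.
So there are 1 positive, 3 negative pivots.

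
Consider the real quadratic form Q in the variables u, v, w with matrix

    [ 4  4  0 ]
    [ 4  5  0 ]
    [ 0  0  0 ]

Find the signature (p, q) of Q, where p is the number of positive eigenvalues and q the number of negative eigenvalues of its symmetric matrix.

(2, 0)

Applying the same elementary operations to the rows and columns of A produces a congruent diagonal matrix with entries 4, 1, 0.
That gives 2 positive, 1 zero pivots.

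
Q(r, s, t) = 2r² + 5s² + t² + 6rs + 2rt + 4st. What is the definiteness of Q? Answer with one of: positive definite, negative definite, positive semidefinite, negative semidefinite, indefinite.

positive semidefinite

Write A = [[2, 3, 1], [3, 5, 2], [1, 2, 1]].
Row-reducing A symmetrically gives the diagonal entries 2, 1/2, 0.
So there are 2 positive, 1 zero pivots.
Hence Q is positive semidefinite.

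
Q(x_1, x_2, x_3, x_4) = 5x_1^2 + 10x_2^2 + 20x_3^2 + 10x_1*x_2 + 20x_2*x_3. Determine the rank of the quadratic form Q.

Write A = [[5, 5, 0, 0], [5, 10, 10, 0], [0, 10, 20, 0], [0, 0, 0, 0]].
Row-reducing A symmetrically gives the diagonal entries 5, 5, 0, 0.
So there are 2 positive, 2 zero pivots.
The rank is the number of nonzero pivots: 2.

2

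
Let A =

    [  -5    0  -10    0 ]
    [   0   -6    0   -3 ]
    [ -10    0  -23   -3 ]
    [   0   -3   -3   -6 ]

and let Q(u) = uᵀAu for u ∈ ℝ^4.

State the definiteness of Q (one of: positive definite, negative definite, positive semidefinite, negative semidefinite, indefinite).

negative definite

Congruent diagonalization of A (simultaneous row and column reduction) yields pivots -5, -6, -3, -3/2.
So there are 4 negative pivots.
Hence Q is negative definite.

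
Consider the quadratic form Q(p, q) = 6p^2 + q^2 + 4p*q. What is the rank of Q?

2

The associated matrix is A = [[6, 2], [2, 1]].
An LDLᵀ factorisation of A has diagonal entries 6, 1/3.
So there are 2 positive pivots.
The rank is the number of nonzero pivots: 2.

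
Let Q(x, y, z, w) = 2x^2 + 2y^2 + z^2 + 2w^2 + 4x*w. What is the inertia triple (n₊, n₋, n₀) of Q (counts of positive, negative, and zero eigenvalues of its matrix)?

The associated matrix is A = [[2, 0, 0, 2], [0, 2, 0, 0], [0, 0, 1, 0], [2, 0, 0, 2]].
Congruent diagonalization of A (simultaneous row and column reduction) yields pivots 2, 2, 1, 0.
Counting signs: 3 positive, 1 zero.

(3, 0, 1)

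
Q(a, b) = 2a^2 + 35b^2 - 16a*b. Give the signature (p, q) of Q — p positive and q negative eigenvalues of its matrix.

Write A = [[2, -8], [-8, 35]].
Row-reducing A symmetrically gives the diagonal entries 2, 3.
That gives 2 positive pivots.

(2, 0)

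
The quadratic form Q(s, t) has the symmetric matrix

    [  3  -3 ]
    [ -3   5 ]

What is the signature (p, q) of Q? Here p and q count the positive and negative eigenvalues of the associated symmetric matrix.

Symmetric row and column elimination reduces A to a congruent diagonal form with pivots 3, 2.
So there are 2 positive pivots.

(2, 0)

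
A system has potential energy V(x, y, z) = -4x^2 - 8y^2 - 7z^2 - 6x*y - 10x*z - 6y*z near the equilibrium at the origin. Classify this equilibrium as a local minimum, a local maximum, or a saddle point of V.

local maximum

The Hessian at the origin is H = [[-8, -6, -10], [-6, -16, -6], [-10, -6, -14]].
An LDLᵀ factorisation of H has diagonal entries -8, -23/2, -30/23.
That gives 3 negative pivots.
H is negative definite, so the origin is a strict local maximum.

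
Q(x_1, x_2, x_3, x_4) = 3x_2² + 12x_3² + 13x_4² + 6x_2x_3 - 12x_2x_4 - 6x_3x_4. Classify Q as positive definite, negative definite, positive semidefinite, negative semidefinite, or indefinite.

positive semidefinite

The symmetric matrix is A = [[0, 0, 0, 0], [0, 3, 3, -6], [0, 3, 12, -3], [0, -6, -3, 13]].
Symmetric row and column elimination reduces A to a congruent diagonal form with pivots 0, 3, 9, 0.
So there are 2 positive, 2 zero pivots.
Hence Q is positive semidefinite.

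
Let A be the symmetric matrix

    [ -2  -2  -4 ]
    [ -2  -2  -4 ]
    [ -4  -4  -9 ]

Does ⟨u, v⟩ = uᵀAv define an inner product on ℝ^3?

Congruent diagonalization of A (simultaneous row and column reduction) yields pivots -2, 0, -1.
So there are 2 negative, 1 zero pivots.
Hence Q is negative semidefinite.
⟨·,·⟩ is an inner product exactly when A is positive definite.

no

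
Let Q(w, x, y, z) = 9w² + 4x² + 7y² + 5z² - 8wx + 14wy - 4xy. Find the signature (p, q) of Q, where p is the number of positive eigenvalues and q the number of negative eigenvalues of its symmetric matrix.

Write A = [[9, -4, 7, 0], [-4, 4, -2, 0], [7, -2, 7, 0], [0, 0, 0, 5]].
Congruent diagonalization of A (simultaneous row and column reduction) yields pivots 9, 20/9, 1, 5.
So there are 4 positive pivots.

(4, 0)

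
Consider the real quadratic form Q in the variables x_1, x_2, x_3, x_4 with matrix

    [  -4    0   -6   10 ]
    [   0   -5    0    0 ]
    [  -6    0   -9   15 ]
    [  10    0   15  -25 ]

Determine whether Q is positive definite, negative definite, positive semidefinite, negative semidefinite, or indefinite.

negative semidefinite

Applying the same elementary operations to the rows and columns of A produces a congruent diagonal matrix with entries -4, -5, 0, 0.
So there are 2 negative, 2 zero pivots.
Hence Q is negative semidefinite.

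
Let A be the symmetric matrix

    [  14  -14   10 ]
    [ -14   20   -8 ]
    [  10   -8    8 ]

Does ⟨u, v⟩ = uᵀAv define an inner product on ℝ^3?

yes

Leading principal minors: Δ_1 = 14, Δ_2 = 84, Δ_3 = 16.
All leading principal minors are positive, so by Sylvester's criterion Q is positive definite.
⟨·,·⟩ is an inner product exactly when A is positive definite.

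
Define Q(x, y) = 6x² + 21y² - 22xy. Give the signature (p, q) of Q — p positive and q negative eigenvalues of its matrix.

The associated matrix is A = [[6, -11], [-11, 21]].
An LDLᵀ factorisation of A has diagonal entries 6, 5/6.
That gives 2 positive pivots.

(2, 0)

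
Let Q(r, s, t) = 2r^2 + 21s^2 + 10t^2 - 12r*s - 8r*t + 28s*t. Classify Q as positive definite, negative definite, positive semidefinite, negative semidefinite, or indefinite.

Write A = [[2, -6, -4], [-6, 21, 14], [-4, 14, 10]].
Row-reducing A symmetrically gives the diagonal entries 2, 3, 2/3.
That gives 3 positive pivots.
Hence Q is positive definite.

positive definite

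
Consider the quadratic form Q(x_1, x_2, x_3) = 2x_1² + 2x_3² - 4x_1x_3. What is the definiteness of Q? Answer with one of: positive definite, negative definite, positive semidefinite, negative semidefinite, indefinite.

Write A = [[2, 0, -2], [0, 0, 0], [-2, 0, 2]].
Symmetric row and column elimination reduces A to a congruent diagonal form with pivots 2, 0, 0.
Counting signs: 1 positive, 2 zero.
Hence Q is positive semidefinite.

positive semidefinite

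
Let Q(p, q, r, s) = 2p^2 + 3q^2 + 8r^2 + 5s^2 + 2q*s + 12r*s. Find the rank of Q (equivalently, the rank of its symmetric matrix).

4

The associated matrix is A = [[2, 0, 0, 0], [0, 3, 0, 1], [0, 0, 8, 6], [0, 1, 6, 5]].
An LDLᵀ factorisation of A has diagonal entries 2, 3, 8, 1/6.
Counting signs: 4 positive.
The rank is the number of nonzero pivots: 4.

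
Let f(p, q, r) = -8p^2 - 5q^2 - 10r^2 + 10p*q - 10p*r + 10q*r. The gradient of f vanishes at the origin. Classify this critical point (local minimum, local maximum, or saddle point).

The Hessian at the origin is H = [[-16, 10, -10], [10, -10, 10], [-10, 10, -20]].
An LDLᵀ factorisation of H has diagonal entries -16, -15/4, -10.
That gives 3 negative pivots.
H is negative definite, so the origin is a strict local maximum.

local maximum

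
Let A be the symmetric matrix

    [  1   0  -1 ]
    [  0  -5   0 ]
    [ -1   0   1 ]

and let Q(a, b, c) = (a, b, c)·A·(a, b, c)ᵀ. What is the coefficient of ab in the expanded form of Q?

0

The coefficient of ab is A[1,2] + A[2,1] = 2·0 = 0.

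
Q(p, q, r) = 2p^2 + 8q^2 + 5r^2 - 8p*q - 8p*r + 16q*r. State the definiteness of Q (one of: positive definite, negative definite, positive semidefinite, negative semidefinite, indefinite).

indefinite

The symmetric matrix is A = [[2, -4, -4], [-4, 8, 8], [-4, 8, 5]].
Applying the same elementary operations to the rows and columns of A produces a congruent diagonal matrix with entries 2, 0, -3.
That gives 1 positive, 1 negative, 1 zero pivots.
Hence Q is indefinite.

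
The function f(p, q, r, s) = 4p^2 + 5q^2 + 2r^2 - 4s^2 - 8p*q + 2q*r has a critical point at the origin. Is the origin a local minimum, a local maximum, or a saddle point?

saddle point

The Hessian at the origin is H = [[8, -8, 0, 0], [-8, 10, 2, 0], [0, 2, 4, 0], [0, 0, 0, -8]].
Symmetric row and column elimination reduces H to a congruent diagonal form with pivots 8, 2, 2, -8.
Counting signs: 3 positive, 1 negative.
H is indefinite, so the origin is a saddle point.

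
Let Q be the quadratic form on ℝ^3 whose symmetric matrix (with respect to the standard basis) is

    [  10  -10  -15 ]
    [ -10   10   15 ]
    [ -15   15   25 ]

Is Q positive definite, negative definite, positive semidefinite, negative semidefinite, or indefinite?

Congruent diagonalization of A (simultaneous row and column reduction) yields pivots 10, 0, 5/2.
Counting signs: 2 positive, 1 zero.
Hence Q is positive semidefinite.

positive semidefinite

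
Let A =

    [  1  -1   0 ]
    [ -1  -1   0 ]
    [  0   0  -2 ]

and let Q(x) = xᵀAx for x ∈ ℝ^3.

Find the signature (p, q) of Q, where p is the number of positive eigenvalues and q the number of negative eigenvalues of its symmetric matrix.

(1, 2)

Congruent diagonalization of A (simultaneous row and column reduction) yields pivots 1, -2, -2.
That gives 1 positive, 2 negative pivots.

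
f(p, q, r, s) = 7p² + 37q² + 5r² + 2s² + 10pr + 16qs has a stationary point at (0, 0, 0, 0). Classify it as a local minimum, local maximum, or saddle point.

local minimum

The Hessian at the origin is H = [[14, 0, 10, 0], [0, 74, 0, 16], [10, 0, 10, 0], [0, 16, 0, 4]].
Symmetric row and column elimination reduces H to a congruent diagonal form with pivots 14, 74, 20/7, 20/37.
Counting signs: 4 positive.
H is positive definite, so the origin is a strict local minimum.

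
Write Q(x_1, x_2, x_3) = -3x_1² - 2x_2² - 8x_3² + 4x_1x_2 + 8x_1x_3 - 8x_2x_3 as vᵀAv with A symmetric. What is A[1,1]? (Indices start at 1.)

The coefficient of x_1² in Q is -3, and that is exactly A[1,1].

-3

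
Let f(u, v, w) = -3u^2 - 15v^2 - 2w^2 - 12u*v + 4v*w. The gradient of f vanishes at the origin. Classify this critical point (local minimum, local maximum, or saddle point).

The Hessian at the origin is H = [[-6, -12, 0], [-12, -30, 4], [0, 4, -4]].
Congruent diagonalization of H (simultaneous row and column reduction) yields pivots -6, -6, -4/3.
That gives 3 negative pivots.
H is negative definite, so the origin is a strict local maximum.

local maximum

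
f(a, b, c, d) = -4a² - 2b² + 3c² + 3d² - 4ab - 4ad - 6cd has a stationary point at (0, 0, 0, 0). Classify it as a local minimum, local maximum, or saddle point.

saddle point

The Hessian at the origin is H = [[-8, -4, 0, -4], [-4, -4, 0, 0], [0, 0, 6, -6], [-4, 0, -6, 6]].
Symmetric row and column elimination reduces H to a congruent diagonal form with pivots -8, -2, 6, 4.
That gives 2 positive, 2 negative pivots.
H is indefinite, so the origin is a saddle point.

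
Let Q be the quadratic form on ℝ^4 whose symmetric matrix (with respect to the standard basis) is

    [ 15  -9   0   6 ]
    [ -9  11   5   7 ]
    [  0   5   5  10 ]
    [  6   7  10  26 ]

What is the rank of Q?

Congruent diagonalization of A (simultaneous row and column reduction) yields pivots 15, 28/5, 15/28, 3.
Counting signs: 4 positive.
The rank is the number of nonzero pivots: 4.

4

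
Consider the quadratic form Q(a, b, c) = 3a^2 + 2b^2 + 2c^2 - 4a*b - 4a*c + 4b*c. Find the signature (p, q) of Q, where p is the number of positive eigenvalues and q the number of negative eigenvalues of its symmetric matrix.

Write A = [[3, -2, -2], [-2, 2, 2], [-2, 2, 2]].
Applying the same elementary operations to the rows and columns of A produces a congruent diagonal matrix with entries 3, 2/3, 0.
That gives 2 positive, 1 zero pivots.

(2, 0)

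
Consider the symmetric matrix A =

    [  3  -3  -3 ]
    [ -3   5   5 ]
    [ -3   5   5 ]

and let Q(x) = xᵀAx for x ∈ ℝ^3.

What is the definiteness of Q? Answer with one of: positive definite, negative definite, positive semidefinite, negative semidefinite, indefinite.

positive semidefinite

Row-reducing A symmetrically gives the diagonal entries 3, 2, 0.
So there are 2 positive, 1 zero pivots.
Hence Q is positive semidefinite.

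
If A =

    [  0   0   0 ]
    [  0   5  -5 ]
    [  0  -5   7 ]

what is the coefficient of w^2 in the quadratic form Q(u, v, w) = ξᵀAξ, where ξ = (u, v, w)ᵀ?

The coefficient of w^2 is the diagonal entry A[3,3] = 7.

7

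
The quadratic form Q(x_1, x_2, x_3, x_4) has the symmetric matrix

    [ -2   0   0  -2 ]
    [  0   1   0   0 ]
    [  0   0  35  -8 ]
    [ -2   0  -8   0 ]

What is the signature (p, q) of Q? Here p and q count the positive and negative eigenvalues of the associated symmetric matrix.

An LDLᵀ factorisation of A has diagonal entries -2, 1, 35, 6/35.
That gives 3 positive, 1 negative pivots.

(3, 1)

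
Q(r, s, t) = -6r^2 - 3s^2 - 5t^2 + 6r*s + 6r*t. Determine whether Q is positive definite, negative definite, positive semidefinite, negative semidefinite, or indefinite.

negative definite

The symmetric matrix of Q is A = [[-6, 3, 3], [3, -3, 0], [3, 0, -5]].
Leading principal minors: Δ_1 = -6, Δ_2 = 9, Δ_3 = -18.
The signs alternate starting with Δ_1 < 0, so by Sylvester's criterion Q is negative definite.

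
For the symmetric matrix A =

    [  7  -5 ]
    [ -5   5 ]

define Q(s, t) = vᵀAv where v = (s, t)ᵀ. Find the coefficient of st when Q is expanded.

-10

The coefficient of st is A[1,2] + A[2,1] = 2·(-5) = -10.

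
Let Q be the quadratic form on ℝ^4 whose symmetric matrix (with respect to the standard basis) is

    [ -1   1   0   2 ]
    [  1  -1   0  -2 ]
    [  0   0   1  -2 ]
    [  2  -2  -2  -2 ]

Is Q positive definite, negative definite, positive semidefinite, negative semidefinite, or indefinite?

Row-reducing A symmetrically gives the diagonal entries -1, 0, 1, -2.
Counting signs: 1 positive, 2 negative, 1 zero.
Hence Q is indefinite.

indefinite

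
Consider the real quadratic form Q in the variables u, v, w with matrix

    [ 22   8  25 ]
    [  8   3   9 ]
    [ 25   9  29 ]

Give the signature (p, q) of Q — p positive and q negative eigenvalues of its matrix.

Congruent diagonalization of A (simultaneous row and column reduction) yields pivots 22, 1/11, 1/2.
That gives 3 positive pivots.

(3, 0)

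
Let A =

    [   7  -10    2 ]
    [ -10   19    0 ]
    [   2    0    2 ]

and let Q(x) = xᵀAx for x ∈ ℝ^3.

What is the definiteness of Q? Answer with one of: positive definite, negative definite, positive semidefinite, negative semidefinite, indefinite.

indefinite

Symmetric row and column elimination reduces A to a congruent diagonal form with pivots 7, 33/7, -10/33.
Counting signs: 2 positive, 1 negative.
Hence Q is indefinite.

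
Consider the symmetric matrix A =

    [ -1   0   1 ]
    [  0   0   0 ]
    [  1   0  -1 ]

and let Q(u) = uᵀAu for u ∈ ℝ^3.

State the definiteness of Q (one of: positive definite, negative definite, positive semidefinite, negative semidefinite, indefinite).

Applying the same elementary operations to the rows and columns of A produces a congruent diagonal matrix with entries -1, 0, 0.
So there are 1 negative, 2 zero pivots.
Hence Q is negative semidefinite.

negative semidefinite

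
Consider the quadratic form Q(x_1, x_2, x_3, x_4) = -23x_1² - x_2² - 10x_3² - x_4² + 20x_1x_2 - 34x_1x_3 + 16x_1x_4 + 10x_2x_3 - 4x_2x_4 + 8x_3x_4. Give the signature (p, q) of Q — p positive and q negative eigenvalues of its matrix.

The symmetric matrix is A = [[-23, 10, -17, 8], [10, -1, 5, -2], [-17, 5, -10, 4], [8, -2, 4, -1]].
Row-reducing A symmetrically gives the diagonal entries -23, 77/23, 6/7, 3/11.
That gives 3 positive, 1 negative pivots.

(3, 1)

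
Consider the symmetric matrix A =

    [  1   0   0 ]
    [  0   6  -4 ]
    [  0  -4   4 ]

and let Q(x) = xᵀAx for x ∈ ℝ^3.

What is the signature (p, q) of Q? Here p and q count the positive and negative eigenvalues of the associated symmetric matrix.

(3, 0)

An LDLᵀ factorisation of A has diagonal entries 1, 6, 4/3.
Counting signs: 3 positive.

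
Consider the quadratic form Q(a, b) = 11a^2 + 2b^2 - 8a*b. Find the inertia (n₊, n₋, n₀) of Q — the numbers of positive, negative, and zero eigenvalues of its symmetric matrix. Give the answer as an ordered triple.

(2, 0, 0)

The symmetric matrix is A = [[11, -4], [-4, 2]].
Row-reducing A symmetrically gives the diagonal entries 11, 6/11.
That gives 2 positive pivots.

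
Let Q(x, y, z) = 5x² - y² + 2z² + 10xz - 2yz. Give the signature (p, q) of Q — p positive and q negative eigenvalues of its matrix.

(1, 2)

Write A = [[5, 0, 5], [0, -1, -1], [5, -1, 2]].
An LDLᵀ factorisation of A has diagonal entries 5, -1, -2.
So there are 1 positive, 2 negative pivots.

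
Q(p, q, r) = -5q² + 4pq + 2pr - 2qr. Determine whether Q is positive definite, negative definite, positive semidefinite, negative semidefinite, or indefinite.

The symmetric matrix is A = [[0, 2, 1], [2, -5, -1], [1, -1, 0]].
A is congruent to a diagonal matrix with 1 positive, 2 negative and 0 zero entries, so Q is indefinite.

indefinite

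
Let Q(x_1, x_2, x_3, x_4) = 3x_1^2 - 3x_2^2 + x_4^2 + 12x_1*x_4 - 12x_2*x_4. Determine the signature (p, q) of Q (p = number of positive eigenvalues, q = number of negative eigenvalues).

(2, 1)

The associated matrix is A = [[3, 0, 0, 6], [0, -3, 0, -6], [0, 0, 0, 0], [6, -6, 0, 1]].
Row-reducing A symmetrically gives the diagonal entries 3, -3, 0, 1.
So there are 2 positive, 1 negative, 1 zero pivots.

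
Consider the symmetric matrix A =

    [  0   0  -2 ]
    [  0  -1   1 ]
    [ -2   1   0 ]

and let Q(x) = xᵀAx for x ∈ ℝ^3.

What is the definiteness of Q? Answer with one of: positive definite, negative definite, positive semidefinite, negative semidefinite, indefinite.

indefinite

A is congruent to a diagonal matrix with 1 positive, 2 negative and 0 zero entries, so Q is indefinite.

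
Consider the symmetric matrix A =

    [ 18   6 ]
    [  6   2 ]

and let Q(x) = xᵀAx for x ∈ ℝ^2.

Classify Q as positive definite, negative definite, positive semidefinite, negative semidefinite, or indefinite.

Row-reducing A symmetrically gives the diagonal entries 18, 0.
That gives 1 positive, 1 zero pivots.
Hence Q is positive semidefinite.

positive semidefinite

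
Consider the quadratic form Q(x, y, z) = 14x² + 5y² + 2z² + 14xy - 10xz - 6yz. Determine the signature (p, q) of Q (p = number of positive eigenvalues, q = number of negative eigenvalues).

The associated matrix is A = [[14, 7, -5], [7, 5, -3], [-5, -3, 2]].
Congruent diagonalization of A (simultaneous row and column reduction) yields pivots 14, 3/2, 1/21.
Counting signs: 3 positive.

(3, 0)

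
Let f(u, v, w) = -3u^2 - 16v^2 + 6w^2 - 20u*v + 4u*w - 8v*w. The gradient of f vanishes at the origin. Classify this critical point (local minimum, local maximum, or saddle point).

saddle point

The Hessian at the origin is H = [[-6, -20, 4], [-20, -32, -8], [4, -8, 12]].
An LDLᵀ factorisation of H has diagonal entries -6, 104/3, 20/13.
That gives 2 positive, 1 negative pivots.
H is indefinite, so the origin is a saddle point.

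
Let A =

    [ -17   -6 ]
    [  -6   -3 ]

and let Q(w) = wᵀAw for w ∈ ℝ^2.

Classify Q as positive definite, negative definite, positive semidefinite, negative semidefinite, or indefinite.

Symmetric row and column elimination reduces A to a congruent diagonal form with pivots -17, -15/17.
So there are 2 negative pivots.
Hence Q is negative definite.

negative definite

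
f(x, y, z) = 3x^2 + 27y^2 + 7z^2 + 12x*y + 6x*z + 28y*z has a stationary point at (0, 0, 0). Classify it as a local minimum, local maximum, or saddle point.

saddle point

The Hessian at the origin is H = [[6, 12, 6], [12, 54, 28], [6, 28, 14]].
Symmetric row and column elimination reduces H to a congruent diagonal form with pivots 6, 30, -8/15.
That gives 2 positive, 1 negative pivots.
H is indefinite, so the origin is a saddle point.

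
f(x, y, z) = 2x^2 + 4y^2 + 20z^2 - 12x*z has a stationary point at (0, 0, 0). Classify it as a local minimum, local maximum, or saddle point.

local minimum

The Hessian at the origin is H = [[4, 0, -12], [0, 8, 0], [-12, 0, 40]].
Row-reducing H symmetrically gives the diagonal entries 4, 8, 4.
So there are 3 positive pivots.
H is positive definite, so the origin is a strict local minimum.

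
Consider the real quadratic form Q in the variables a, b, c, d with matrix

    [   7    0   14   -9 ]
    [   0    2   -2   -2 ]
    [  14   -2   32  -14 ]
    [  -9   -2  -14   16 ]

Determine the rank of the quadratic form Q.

4

Symmetric row and column elimination reduces A to a congruent diagonal form with pivots 7, 2, 2, 3/7.
So there are 4 positive pivots.
The rank is the number of nonzero pivots: 4.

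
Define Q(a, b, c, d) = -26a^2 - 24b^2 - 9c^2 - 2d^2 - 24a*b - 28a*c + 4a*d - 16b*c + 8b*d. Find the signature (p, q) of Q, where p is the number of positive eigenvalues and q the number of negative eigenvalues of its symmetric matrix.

(0, 3)

The associated matrix is A = [[-26, -12, -14, 2], [-12, -24, -8, 4], [-14, -8, -9, 0], [2, 4, 0, -2]].
Applying the same elementary operations to the rows and columns of A produces a congruent diagonal matrix with entries -26, -240/13, -4/3, 0.
That gives 3 negative, 1 zero pivots.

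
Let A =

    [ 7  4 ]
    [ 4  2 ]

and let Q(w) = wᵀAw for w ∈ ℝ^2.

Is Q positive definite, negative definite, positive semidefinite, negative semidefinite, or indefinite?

indefinite

Row-reducing A symmetrically gives the diagonal entries 7, -2/7.
So there are 1 positive, 1 negative pivots.
Hence Q is indefinite.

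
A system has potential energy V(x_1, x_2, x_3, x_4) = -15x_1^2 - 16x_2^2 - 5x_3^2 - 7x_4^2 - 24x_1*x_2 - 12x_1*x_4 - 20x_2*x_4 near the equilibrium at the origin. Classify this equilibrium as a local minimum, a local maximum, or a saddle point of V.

The Hessian at the origin is H = [[-30, -24, 0, -12], [-24, -32, 0, -20], [0, 0, -10, 0], [-12, -20, 0, -14]].
Row-reducing H symmetrically gives the diagonal entries -30, -64/5, -10, -3/4.
That gives 4 negative pivots.
H is negative definite, so the origin is a strict local maximum.

local maximum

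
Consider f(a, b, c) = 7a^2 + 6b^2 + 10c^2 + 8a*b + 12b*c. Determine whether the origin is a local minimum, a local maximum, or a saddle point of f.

local minimum

The Hessian at the origin is H = [[14, 8, 0], [8, 12, 12], [0, 12, 20]].
Row-reducing H symmetrically gives the diagonal entries 14, 52/7, 8/13.
Counting signs: 3 positive.
H is positive definite, so the origin is a strict local minimum.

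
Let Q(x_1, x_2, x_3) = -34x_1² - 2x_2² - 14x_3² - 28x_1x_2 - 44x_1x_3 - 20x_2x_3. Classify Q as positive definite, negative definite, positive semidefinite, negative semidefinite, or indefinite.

The associated matrix is A = [[-34, -14, -22], [-14, -2, -10], [-22, -10, -14]].
Applying the same elementary operations to the rows and columns of A produces a congruent diagonal matrix with entries -34, 64/17, 0.
So there are 1 positive, 1 negative, 1 zero pivots.
Hence Q is indefinite.

indefinite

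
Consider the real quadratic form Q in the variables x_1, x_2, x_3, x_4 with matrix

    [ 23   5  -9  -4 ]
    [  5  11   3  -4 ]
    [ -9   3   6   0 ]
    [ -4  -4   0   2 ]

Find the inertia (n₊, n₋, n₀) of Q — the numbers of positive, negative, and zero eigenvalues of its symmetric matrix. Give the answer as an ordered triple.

(3, 0, 1)

Symmetric row and column elimination reduces A to a congruent diagonal form with pivots 23, 228/23, 0, 6/19.
Counting signs: 3 positive, 1 zero.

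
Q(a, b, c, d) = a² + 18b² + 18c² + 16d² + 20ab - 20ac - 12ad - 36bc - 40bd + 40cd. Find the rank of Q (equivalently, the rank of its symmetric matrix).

3

The symmetric matrix is A = [[1, 10, -10, -6], [10, 18, -18, -20], [-10, -18, 18, 20], [-6, -20, 20, 16]].
Applying the same elementary operations to the rows and columns of A produces a congruent diagonal matrix with entries 1, -82, 0, -20/41.
So there are 1 positive, 2 negative, 1 zero pivots.
The rank is the number of nonzero pivots: 3.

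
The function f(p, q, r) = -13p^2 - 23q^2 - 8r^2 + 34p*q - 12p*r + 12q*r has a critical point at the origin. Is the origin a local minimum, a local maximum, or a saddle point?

The Hessian at the origin is H = [[-26, 34, -12], [34, -46, 12], [-12, 12, -16]].
An LDLᵀ factorisation of H has diagonal entries -26, -20/13, -8/5.
That gives 3 negative pivots.
H is negative definite, so the origin is a strict local maximum.

local maximum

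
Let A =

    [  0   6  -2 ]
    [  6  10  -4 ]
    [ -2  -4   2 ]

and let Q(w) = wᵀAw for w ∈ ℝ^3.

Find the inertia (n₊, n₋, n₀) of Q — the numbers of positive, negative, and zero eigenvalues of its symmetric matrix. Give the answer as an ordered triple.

By Sylvester's law of inertia any congruent diagonalization of A has 2 positive, 1 negative and 0 zero entries.

(2, 1, 0)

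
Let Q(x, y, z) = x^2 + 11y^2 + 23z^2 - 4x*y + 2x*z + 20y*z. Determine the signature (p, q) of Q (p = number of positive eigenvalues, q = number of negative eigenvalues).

(3, 0)

The symmetric matrix is A = [[1, -2, 1], [-2, 11, 10], [1, 10, 23]].
Congruent diagonalization of A (simultaneous row and column reduction) yields pivots 1, 7, 10/7.
That gives 3 positive pivots.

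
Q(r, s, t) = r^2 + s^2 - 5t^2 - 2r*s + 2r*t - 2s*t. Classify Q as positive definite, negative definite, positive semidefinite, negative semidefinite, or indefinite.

The associated matrix is A = [[1, -1, 1], [-1, 1, -1], [1, -1, -5]].
Applying the same elementary operations to the rows and columns of A produces a congruent diagonal matrix with entries 1, 0, -6.
That gives 1 positive, 1 negative, 1 zero pivots.
Hence Q is indefinite.

indefinite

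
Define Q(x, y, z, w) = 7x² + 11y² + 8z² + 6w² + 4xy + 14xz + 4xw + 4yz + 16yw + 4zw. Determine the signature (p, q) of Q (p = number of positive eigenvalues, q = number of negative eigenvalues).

(4, 0)

Write A = [[7, 2, 7, 2], [2, 11, 2, 8], [7, 2, 8, 2], [2, 8, 2, 6]].
Row-reducing A symmetrically gives the diagonal entries 7, 73/7, 1, 10/73.
Counting signs: 4 positive.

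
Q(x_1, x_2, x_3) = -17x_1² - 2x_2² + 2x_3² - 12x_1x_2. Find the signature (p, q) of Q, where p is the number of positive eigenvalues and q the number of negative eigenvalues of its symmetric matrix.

(2, 1)

The associated matrix is A = [[-17, -6, 0], [-6, -2, 0], [0, 0, 2]].
Congruent diagonalization of A (simultaneous row and column reduction) yields pivots -17, 2/17, 2.
That gives 2 positive, 1 negative pivots.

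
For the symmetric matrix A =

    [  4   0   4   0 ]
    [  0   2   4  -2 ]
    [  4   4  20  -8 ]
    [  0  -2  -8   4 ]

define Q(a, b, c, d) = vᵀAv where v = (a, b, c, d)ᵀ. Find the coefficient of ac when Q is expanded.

8

The coefficient of ac is A[1,3] + A[3,1] = 2·4 = 8.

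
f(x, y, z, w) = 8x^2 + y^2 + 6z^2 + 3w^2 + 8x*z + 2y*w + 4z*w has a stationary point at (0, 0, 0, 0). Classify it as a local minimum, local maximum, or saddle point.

local minimum

The Hessian at the origin is H = [[16, 0, 8, 0], [0, 2, 0, 2], [8, 0, 12, 4], [0, 2, 4, 6]].
Congruent diagonalization of H (simultaneous row and column reduction) yields pivots 16, 2, 8, 2.
That gives 4 positive pivots.
H is positive definite, so the origin is a strict local minimum.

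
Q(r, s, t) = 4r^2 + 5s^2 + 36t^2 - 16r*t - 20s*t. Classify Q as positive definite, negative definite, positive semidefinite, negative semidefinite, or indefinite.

positive semidefinite

The associated matrix is A = [[4, 0, -8], [0, 5, -10], [-8, -10, 36]].
Applying the same elementary operations to the rows and columns of A produces a congruent diagonal matrix with entries 4, 5, 0.
So there are 2 positive, 1 zero pivots.
Hence Q is positive semidefinite.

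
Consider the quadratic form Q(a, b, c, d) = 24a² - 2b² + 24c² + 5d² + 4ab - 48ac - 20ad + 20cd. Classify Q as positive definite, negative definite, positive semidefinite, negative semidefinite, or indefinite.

Write A = [[24, 2, -24, -10], [2, -2, 0, 0], [-24, 0, 24, 10], [-10, 0, 10, 5]].
Applying the same elementary operations to the rows and columns of A produces a congruent diagonal matrix with entries 24, -13/6, 24/13, 5/6.
That gives 3 positive, 1 negative pivots.
Hence Q is indefinite.

indefinite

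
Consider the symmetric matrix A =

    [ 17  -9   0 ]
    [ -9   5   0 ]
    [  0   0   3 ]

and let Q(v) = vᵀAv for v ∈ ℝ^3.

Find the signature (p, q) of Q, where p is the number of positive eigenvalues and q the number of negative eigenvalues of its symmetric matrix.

Applying the same elementary operations to the rows and columns of A produces a congruent diagonal matrix with entries 17, 4/17, 3.
Counting signs: 3 positive.

(3, 0)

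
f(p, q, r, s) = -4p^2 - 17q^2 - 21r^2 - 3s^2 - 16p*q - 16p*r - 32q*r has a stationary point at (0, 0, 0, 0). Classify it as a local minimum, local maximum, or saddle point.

local maximum

The Hessian at the origin is H = [[-8, -16, -16, 0], [-16, -34, -32, 0], [-16, -32, -42, 0], [0, 0, 0, -6]].
Symmetric row and column elimination reduces H to a congruent diagonal form with pivots -8, -2, -10, -6.
That gives 4 negative pivots.
H is negative definite, so the origin is a strict local maximum.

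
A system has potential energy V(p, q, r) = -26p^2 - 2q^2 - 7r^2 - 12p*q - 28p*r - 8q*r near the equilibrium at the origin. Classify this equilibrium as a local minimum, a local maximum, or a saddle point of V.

saddle point

The Hessian at the origin is H = [[-52, -12, -28], [-12, -4, -8], [-28, -8, -14]].
Congruent diagonalization of H (simultaneous row and column reduction) yields pivots -52, -16/13, 3.
That gives 1 positive, 2 negative pivots.
H is indefinite, so the origin is a saddle point.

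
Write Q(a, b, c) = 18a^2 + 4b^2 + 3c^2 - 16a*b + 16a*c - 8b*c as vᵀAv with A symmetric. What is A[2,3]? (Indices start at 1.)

-4

The coefficient of b·c in Q is -8. For a symmetric A this equals A[2,3] + A[3,2] = 2·A[2,3].
So A[2,3] = -8/2 = -4.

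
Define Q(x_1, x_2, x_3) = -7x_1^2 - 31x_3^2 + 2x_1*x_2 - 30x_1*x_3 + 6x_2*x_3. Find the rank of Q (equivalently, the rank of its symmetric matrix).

The associated matrix is A = [[-7, 1, -15], [1, 0, 3], [-15, 3, -31]].
Congruent diagonalization of A (simultaneous row and column reduction) yields pivots -7, 1/7, -4.
Counting signs: 1 positive, 2 negative.
The rank is the number of nonzero pivots: 3.

3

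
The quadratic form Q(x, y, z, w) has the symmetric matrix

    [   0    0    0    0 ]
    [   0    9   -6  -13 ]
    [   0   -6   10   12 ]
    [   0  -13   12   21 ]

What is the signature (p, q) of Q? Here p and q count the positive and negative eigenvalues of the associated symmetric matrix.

Applying the same elementary operations to the rows and columns of A produces a congruent diagonal matrix with entries 0, 9, 6, 10/27.
Counting signs: 3 positive, 1 zero.

(3, 0)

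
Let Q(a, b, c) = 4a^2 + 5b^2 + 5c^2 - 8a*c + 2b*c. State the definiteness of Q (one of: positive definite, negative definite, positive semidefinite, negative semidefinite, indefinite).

positive definite

The symmetric matrix of Q is A = [[4, 0, -4], [0, 5, 1], [-4, 1, 5]].
Leading principal minors: Δ_1 = 4, Δ_2 = 20, Δ_3 = 16.
All leading principal minors are positive, so by Sylvester's criterion Q is positive definite.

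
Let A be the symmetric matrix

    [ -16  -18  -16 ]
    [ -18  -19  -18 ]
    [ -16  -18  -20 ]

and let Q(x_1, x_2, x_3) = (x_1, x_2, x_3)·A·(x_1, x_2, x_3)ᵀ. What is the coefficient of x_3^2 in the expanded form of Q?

The coefficient of x_3^2 is the diagonal entry A[3,3] = -20.

-20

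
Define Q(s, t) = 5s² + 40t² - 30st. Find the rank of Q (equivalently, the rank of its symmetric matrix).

2

Write A = [[5, -15], [-15, 40]].
Row-reducing A symmetrically gives the diagonal entries 5, -5.
That gives 1 positive, 1 negative pivots.
The rank is the number of nonzero pivots: 2.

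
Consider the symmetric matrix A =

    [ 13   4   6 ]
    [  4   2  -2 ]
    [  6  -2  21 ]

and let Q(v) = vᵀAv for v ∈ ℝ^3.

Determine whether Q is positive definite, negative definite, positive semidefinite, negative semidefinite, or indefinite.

indefinite

Applying the same elementary operations to the rows and columns of A produces a congruent diagonal matrix with entries 13, 10/13, -1.
Counting signs: 2 positive, 1 negative.
Hence Q is indefinite.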